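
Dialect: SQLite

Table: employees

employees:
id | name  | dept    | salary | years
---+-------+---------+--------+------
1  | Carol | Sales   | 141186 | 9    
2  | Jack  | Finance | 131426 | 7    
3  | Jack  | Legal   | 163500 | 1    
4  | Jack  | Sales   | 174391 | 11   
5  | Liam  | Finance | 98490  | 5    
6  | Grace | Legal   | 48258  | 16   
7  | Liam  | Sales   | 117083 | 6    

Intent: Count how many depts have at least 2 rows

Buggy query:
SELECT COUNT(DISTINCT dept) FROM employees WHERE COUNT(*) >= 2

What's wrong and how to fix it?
Bug: COUNT(*) cannot appear in WHERE; the per-group count doesn't exist yet

Fix: Group first with HAVING COUNT(*) >= 2, then COUNT the resulting groups

Corrected query:
SELECT COUNT(*) FROM (SELECT dept FROM employees GROUP BY dept HAVING COUNT(*) >= 2)

Result:
COUNT(*)
--------
3       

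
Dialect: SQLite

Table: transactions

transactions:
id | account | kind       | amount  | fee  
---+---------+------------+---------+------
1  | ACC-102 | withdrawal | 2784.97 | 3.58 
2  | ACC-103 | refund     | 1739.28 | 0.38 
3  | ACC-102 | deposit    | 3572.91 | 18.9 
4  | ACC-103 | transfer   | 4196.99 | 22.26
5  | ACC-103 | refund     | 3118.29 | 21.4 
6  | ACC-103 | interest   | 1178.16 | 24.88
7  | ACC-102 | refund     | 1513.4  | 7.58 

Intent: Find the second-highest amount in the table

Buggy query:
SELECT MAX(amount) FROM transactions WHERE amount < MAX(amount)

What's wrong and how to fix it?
Bug: The inner MAX is an aggregate inside WHERE, which is not allowed

Fix: Compute the overall MAX in a subquery, then take MAX of rows below it

Corrected query:
SELECT MAX(amount) FROM transactions WHERE amount < (SELECT MAX(amount) FROM transactions)

Result:
MAX(amount)
-----------
3572.91    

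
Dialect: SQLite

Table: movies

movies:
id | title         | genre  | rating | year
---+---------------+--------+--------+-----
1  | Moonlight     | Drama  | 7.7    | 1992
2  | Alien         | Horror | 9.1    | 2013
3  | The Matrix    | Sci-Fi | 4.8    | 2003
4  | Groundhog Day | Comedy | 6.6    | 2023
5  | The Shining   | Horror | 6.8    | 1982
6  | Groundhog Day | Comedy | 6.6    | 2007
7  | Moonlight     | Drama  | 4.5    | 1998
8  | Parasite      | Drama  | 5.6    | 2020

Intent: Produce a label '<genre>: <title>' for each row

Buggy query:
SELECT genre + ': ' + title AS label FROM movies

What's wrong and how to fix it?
Bug: '+' is numeric addition; on text columns SQLite converts them to 0 instead of concatenating

Fix: Replace + with || to concatenate text

Corrected query:
SELECT genre || ': ' || title AS label FROM movies

Result:
label                
---------------------
Drama: Moonlight     
Horror: Alien        
Sci-Fi: The Matrix   
Comedy: Groundhog Day
Horror: The Shining  
Comedy: Groundhog Day
Drama: Moonlight     
Drama: Parasite      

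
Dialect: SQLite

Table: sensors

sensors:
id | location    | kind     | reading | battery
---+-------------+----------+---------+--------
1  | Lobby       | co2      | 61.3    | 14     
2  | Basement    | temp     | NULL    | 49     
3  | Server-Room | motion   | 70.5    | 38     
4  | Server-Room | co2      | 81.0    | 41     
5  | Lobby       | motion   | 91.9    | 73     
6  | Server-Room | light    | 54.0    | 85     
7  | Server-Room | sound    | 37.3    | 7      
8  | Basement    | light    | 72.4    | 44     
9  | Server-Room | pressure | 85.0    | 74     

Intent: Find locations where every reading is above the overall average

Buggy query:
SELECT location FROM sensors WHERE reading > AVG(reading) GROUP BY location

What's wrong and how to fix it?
Bug: WHERE evaluates per row before aggregation, so AVG() is unavailable

Fix: Compute the overall average in a scalar subquery and compare each group's MIN against it in HAVING

Corrected query:
SELECT location FROM sensors GROUP BY location HAVING MIN(reading) > (SELECT AVG(reading) FROM sensors)

Result:
location
--------
Basement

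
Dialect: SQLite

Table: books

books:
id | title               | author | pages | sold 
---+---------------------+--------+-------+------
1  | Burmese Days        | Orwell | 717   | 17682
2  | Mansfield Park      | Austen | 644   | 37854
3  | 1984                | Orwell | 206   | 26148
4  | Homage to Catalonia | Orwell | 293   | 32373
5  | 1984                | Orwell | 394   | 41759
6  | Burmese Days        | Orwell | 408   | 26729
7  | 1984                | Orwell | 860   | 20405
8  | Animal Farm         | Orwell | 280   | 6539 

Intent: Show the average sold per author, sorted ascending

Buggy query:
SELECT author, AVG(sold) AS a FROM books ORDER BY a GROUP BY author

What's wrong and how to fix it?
Bug: ORDER BY appears before GROUP BY; SQL clause order requires GROUP BY first

Fix: Move ORDER BY to the end, after GROUP BY

Corrected query:
SELECT author, AVG(sold) AS a FROM books GROUP BY author ORDER BY a

Result:
author | a           
-------+-------------
Orwell | 24519.285714
Austen | 37854       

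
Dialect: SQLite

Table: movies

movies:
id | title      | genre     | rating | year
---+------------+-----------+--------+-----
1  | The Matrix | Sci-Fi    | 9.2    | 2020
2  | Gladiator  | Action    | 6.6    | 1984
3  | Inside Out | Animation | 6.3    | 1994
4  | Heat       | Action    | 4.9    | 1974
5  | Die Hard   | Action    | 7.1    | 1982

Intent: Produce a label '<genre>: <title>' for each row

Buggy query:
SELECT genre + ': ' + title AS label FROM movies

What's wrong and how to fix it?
Bug: '+' is numeric addition; on text columns SQLite converts them to 0 instead of concatenating

Fix: Replace + with || to concatenate text

Corrected query:
SELECT genre || ': ' || title AS label FROM movies

Result:
label                
---------------------
Sci-Fi: The Matrix   
Action: Gladiator    
Animation: Inside Out
Action: Heat         
Action: Die Hard     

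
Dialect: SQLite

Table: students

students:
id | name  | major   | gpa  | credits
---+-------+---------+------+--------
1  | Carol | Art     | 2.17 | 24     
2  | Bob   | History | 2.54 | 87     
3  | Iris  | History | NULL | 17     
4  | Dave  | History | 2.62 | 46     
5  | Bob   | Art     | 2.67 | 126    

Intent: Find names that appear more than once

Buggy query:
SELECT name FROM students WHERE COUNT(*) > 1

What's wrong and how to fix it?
Bug: WHERE can't reference COUNT(*); aggregates are computed after WHERE

Fix: Group first, then use HAVING for the count condition

Corrected query:
SELECT name FROM students GROUP BY name HAVING COUNT(*) > 1

Result:
name
----
Bob 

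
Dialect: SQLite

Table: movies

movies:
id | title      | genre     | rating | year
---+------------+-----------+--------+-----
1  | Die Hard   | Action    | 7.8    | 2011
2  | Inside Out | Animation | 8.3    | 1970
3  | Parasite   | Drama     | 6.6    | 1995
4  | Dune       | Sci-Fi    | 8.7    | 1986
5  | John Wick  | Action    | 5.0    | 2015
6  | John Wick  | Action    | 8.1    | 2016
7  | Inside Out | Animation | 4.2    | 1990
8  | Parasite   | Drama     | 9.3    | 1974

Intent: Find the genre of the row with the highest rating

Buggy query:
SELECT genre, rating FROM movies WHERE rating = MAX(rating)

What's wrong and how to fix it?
Bug: MAX(rating) is an aggregate and cannot be used directly in WHERE

Fix: Use a subquery: WHERE rating = (SELECT MAX(rating) FROM movies)

Corrected query:
SELECT genre, rating FROM movies WHERE rating = (SELECT MAX(rating) FROM movies)

Result:
genre | rating
------+-------
Drama | 9.3   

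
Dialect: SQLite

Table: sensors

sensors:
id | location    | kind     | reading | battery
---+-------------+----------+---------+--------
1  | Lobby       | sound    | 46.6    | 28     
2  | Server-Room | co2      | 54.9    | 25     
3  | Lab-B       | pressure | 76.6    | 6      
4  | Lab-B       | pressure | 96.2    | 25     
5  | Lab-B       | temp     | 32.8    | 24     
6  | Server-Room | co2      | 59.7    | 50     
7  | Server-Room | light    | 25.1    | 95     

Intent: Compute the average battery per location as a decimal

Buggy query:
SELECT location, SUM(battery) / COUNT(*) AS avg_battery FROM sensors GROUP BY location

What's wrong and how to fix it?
Bug: Both operands are integers, so '/' performs integer division and truncates

Fix: Multiply by 1.0 (or CAST to REAL) to force floating-point division

Corrected query:
SELECT location, SUM(battery) * 1.0 / COUNT(*) AS avg_battery FROM sensors GROUP BY location

Result:
location    | avg_battery
------------+------------
Lab-B       | 18.333333  
Lobby       | 28         
Server-Room | 56.666667  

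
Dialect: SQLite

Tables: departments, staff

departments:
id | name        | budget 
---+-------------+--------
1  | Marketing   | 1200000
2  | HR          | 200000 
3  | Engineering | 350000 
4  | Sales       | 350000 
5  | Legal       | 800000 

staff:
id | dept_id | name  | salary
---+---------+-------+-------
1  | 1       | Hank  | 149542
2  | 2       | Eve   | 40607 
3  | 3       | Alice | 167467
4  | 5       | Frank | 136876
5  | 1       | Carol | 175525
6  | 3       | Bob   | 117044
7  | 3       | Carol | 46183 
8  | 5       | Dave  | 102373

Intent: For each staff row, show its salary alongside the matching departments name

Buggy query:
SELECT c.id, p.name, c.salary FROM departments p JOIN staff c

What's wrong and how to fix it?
Bug: Missing join condition: each staff row is matched to all departments rows instead of just its own

Fix: Specify the join condition linking the foreign key to the parent id

Corrected query:
SELECT c.id, p.name, c.salary FROM departments p JOIN staff c ON c.dept_id = p.id

Result:
id | name        | salary
---+-------------+-------
1  | Marketing   | 149542
2  | HR          | 40607 
3  | Engineering | 167467
4  | Legal       | 136876
5  | Marketing   | 175525
6  | Engineering | 117044
7  | Engineering | 46183 
8  | Legal       | 102373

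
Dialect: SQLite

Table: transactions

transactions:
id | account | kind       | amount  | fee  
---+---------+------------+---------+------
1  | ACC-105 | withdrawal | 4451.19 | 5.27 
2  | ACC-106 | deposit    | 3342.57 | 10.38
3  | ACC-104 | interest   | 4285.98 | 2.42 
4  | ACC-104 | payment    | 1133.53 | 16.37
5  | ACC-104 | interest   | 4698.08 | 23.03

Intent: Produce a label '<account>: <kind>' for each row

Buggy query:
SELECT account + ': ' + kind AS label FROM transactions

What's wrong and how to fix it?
Bug: SQLite uses || for string concatenation; + coerces text to numbers (yielding 0)

Fix: Use the || operator for string concatenation

Corrected query:
SELECT account || ': ' || kind AS label FROM transactions

Result:
label              
-------------------
ACC-105: withdrawal
ACC-106: deposit   
ACC-104: interest  
ACC-104: payment   
ACC-104: interest  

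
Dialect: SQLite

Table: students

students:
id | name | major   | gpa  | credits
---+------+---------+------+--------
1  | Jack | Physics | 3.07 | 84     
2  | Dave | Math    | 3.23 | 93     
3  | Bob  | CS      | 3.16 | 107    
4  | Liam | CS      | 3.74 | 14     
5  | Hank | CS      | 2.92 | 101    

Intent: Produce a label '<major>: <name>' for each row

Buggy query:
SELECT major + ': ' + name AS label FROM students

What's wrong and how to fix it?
Bug: SQLite uses || for string concatenation; + coerces text to numbers (yielding 0)

Fix: Replace + with || to concatenate text

Corrected query:
SELECT major || ': ' || name AS label FROM students

Result:
label        
-------------
Physics: Jack
Math: Dave   
CS: Bob      
CS: Liam     
CS: Hank     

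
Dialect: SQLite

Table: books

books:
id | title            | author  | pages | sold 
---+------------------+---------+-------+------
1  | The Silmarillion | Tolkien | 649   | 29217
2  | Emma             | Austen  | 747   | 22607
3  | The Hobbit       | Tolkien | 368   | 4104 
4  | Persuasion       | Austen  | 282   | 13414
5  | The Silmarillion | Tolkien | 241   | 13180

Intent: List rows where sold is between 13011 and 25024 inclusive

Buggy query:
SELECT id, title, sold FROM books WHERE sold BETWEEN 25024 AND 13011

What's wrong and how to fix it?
Bug: The bounds are reversed; BETWEEN a AND b requires a <= b to match anything

Fix: Write BETWEEN 13011 AND 25024

Corrected query:
SELECT id, title, sold FROM books WHERE sold BETWEEN 13011 AND 25024

Result:
id | title            | sold 
---+------------------+------
2  | Emma             | 22607
4  | Persuasion       | 13414
5  | The Silmarillion | 13180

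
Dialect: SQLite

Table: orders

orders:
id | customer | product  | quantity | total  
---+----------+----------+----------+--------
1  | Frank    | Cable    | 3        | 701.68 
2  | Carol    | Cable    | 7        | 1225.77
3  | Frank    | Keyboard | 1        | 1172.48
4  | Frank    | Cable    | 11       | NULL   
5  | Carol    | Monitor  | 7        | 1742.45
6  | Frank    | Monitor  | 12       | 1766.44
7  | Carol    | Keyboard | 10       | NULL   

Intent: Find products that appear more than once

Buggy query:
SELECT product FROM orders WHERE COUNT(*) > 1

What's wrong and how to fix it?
Bug: WHERE can't reference COUNT(*); aggregates are computed after WHERE

Fix: GROUP BY product, then filter groups with HAVING COUNT(*) > 1

Corrected query:
SELECT product FROM orders GROUP BY product HAVING COUNT(*) > 1

Result:
product 
--------
Cable   
Keyboard
Monitor 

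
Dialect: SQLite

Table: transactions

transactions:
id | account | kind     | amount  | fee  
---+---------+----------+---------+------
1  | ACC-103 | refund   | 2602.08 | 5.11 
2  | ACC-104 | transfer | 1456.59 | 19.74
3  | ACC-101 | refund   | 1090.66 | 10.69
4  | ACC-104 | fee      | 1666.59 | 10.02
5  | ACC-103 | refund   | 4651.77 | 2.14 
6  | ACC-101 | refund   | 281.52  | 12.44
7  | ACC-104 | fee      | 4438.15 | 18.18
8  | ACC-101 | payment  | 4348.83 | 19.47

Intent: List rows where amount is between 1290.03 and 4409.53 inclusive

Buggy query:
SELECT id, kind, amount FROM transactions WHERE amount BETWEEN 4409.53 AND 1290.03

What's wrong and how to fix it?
Bug: BETWEEN expects the lower bound first; with 4409.53 AND 1290.03 the range is empty

Fix: Write BETWEEN 1290.03 AND 4409.53

Corrected query:
SELECT id, kind, amount FROM transactions WHERE amount BETWEEN 1290.03 AND 4409.53

Result:
id | kind     | amount 
---+----------+--------
1  | refund   | 2602.08
2  | transfer | 1456.59
4  | fee      | 1666.59
8  | payment  | 4348.83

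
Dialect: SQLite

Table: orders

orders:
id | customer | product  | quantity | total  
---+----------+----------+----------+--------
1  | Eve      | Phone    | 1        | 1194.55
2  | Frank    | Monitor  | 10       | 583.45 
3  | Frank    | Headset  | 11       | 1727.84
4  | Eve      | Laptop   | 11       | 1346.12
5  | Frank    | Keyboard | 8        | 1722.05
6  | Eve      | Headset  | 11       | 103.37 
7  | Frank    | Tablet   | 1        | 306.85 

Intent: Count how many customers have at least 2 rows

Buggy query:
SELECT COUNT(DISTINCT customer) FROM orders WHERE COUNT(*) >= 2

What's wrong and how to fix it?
Bug: WHERE filters individual rows, not groups, so a group-level COUNT is invalid there

Fix: Group first with HAVING COUNT(*) >= 2, then COUNT the resulting groups

Corrected query:
SELECT COUNT(*) FROM (SELECT customer FROM orders GROUP BY customer HAVING COUNT(*) >= 2)

Result:
COUNT(*)
--------
2       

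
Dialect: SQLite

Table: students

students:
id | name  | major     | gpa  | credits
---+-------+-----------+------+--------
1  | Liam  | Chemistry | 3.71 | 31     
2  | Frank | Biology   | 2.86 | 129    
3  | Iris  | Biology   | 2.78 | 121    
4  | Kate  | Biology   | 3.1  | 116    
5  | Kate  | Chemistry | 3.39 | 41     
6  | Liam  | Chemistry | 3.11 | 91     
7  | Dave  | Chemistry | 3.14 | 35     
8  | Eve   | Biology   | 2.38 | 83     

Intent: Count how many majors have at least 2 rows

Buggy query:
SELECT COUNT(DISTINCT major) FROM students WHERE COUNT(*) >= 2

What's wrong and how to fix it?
Bug: WHERE filters individual rows, not groups, so a group-level COUNT is invalid there

Fix: Use a subquery that GROUPs and filters with HAVING, then count its rows

Corrected query:
SELECT COUNT(*) FROM (SELECT major FROM students GROUP BY major HAVING COUNT(*) >= 2)

Result:
COUNT(*)
--------
2       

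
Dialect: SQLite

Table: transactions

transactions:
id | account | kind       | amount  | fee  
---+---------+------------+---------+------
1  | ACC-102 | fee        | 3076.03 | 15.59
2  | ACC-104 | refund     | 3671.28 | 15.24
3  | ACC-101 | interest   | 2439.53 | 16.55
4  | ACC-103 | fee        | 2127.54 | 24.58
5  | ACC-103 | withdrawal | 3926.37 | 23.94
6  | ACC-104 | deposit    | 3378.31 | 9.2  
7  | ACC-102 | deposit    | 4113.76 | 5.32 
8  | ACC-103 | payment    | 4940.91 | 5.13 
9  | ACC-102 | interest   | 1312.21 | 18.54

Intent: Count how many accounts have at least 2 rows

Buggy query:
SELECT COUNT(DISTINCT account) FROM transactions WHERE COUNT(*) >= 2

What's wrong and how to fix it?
Bug: COUNT(*) cannot appear in WHERE; the per-group count doesn't exist yet

Fix: Use a subquery that GROUPs and filters with HAVING, then count its rows

Corrected query:
SELECT COUNT(*) FROM (SELECT account FROM transactions GROUP BY account HAVING COUNT(*) >= 2)

Result:
COUNT(*)
--------
3       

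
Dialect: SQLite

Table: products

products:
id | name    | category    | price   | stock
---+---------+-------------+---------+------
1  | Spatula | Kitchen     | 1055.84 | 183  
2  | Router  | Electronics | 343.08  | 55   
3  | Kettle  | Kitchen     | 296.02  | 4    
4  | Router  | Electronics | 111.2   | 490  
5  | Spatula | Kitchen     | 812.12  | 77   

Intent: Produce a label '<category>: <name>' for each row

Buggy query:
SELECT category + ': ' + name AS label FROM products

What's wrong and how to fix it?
Bug: '+' is numeric addition; on text columns SQLite converts them to 0 instead of concatenating

Fix: Use the || operator for string concatenation

Corrected query:
SELECT category || ': ' || name AS label FROM products

Result:
label              
-------------------
Kitchen: Spatula   
Electronics: Router
Kitchen: Kettle    
Electronics: Router
Kitchen: Spatula   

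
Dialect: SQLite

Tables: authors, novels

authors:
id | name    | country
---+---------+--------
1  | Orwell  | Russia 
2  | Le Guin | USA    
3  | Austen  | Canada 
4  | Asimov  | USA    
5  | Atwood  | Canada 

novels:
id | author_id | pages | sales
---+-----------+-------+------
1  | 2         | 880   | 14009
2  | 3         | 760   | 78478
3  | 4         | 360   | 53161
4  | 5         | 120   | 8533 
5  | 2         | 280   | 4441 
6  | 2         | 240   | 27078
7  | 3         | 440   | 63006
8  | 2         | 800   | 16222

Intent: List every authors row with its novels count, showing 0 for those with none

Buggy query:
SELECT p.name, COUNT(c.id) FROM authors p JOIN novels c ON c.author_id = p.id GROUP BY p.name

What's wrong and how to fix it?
Bug: An inner join excludes parents with zero children

Fix: Use LEFT JOIN so parents without children still appear (COUNT(c.id) gives 0)

Corrected query:
SELECT p.name, COUNT(c.id) FROM authors p LEFT JOIN novels c ON c.author_id = p.id GROUP BY p.name

Result:
name    | COUNT(c.id)
--------+------------
Asimov  | 1          
Atwood  | 1          
Austen  | 2          
Le Guin | 4          
Orwell  | 0          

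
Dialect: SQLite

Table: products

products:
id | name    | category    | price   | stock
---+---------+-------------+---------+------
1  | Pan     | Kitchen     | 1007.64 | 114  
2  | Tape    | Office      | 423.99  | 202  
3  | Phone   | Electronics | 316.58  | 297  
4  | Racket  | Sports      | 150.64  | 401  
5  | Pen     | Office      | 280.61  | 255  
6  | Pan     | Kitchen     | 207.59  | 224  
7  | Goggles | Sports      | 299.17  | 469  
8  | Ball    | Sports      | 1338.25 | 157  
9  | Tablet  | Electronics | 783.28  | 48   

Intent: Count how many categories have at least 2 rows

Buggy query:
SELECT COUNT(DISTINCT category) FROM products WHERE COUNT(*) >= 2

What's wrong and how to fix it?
Bug: WHERE filters individual rows, not groups, so a group-level COUNT is invalid there

Fix: Group first with HAVING COUNT(*) >= 2, then COUNT the resulting groups

Corrected query:
SELECT COUNT(*) FROM (SELECT category FROM products GROUP BY category HAVING COUNT(*) >= 2)

Result:
COUNT(*)
--------
4       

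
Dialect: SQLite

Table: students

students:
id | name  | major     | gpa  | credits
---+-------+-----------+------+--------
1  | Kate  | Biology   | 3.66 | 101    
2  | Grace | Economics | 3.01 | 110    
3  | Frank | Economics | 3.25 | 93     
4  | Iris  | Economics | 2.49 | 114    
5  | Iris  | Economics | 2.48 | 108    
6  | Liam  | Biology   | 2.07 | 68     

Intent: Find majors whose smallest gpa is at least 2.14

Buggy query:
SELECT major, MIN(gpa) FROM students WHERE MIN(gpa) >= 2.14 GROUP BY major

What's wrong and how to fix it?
Bug: Aggregates like MIN are computed per group after WHERE runs

Fix: Replace WHERE with HAVING after the GROUP BY

Corrected query:
SELECT major, MIN(gpa) FROM students GROUP BY major HAVING MIN(gpa) >= 2.14

Result:
major     | MIN(gpa)
----------+---------
Economics | 2.48    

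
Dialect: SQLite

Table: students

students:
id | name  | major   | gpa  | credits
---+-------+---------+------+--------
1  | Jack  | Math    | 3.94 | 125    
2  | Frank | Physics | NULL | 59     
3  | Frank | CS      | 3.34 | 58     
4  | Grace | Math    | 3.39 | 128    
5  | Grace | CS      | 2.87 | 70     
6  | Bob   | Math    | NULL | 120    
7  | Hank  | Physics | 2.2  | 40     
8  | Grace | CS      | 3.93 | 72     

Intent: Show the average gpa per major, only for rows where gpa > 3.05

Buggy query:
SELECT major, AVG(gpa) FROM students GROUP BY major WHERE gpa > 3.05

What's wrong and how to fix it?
Bug: Row-level WHERE must come before GROUP BY in the clause order

Fix: Move the WHERE clause before GROUP BY

Corrected query:
SELECT major, AVG(gpa) FROM students WHERE gpa > 3.05 GROUP BY major

Result:
major | AVG(gpa)
------+---------
CS    | 3.635   
Math  | 3.665   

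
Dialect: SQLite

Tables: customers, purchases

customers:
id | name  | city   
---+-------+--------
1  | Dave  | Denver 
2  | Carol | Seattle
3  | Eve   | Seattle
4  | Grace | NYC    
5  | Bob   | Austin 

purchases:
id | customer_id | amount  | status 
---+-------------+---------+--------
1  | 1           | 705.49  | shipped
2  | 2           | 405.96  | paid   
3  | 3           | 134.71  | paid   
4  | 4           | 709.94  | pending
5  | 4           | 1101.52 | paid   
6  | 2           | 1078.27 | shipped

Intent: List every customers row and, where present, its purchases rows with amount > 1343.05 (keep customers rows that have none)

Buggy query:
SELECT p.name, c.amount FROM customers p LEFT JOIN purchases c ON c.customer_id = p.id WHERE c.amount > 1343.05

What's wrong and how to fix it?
Bug: A WHERE condition on the right-hand table after LEFT JOIN drops unmatched parents

Fix: Move the right-table condition into the ON clause so unmatched parents are kept

Corrected query:
SELECT p.name, c.amount FROM customers p LEFT JOIN purchases c ON c.customer_id = p.id AND c.amount > 1343.05

Result:
name  | amount
------+-------
Dave  | NULL  
Carol | NULL  
Eve   | NULL  
Grace | NULL  
Bob   | NULL  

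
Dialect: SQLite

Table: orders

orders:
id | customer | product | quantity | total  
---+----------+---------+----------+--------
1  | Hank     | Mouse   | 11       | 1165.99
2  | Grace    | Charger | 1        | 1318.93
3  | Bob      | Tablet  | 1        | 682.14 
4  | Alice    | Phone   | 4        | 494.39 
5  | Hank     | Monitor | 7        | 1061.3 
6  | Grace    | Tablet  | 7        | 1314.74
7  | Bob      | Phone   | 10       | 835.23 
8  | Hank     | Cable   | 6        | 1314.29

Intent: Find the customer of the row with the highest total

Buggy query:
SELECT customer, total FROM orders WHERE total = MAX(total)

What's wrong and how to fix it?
Bug: MAX(total) is an aggregate and cannot be used directly in WHERE

Fix: Use a subquery: WHERE total = (SELECT MAX(total) FROM orders)

Corrected query:
SELECT customer, total FROM orders WHERE total = (SELECT MAX(total) FROM orders)

Result:
customer | total  
---------+--------
Grace    | 1318.93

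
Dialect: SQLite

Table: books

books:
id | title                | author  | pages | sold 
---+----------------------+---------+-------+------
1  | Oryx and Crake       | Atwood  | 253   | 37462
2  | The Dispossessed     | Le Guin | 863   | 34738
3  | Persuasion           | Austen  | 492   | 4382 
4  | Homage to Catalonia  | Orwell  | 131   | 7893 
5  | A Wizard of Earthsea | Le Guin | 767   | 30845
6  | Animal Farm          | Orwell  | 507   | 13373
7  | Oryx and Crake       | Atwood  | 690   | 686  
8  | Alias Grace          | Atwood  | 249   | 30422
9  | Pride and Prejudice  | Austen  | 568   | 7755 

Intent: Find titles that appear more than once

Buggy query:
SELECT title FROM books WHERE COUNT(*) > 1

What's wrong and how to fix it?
Bug: COUNT(*) is an aggregate and cannot be used in WHERE

Fix: Group first, then use HAVING for the count condition

Corrected query:
SELECT title FROM books GROUP BY title HAVING COUNT(*) > 1

Result:
title         
--------------
Oryx and Crake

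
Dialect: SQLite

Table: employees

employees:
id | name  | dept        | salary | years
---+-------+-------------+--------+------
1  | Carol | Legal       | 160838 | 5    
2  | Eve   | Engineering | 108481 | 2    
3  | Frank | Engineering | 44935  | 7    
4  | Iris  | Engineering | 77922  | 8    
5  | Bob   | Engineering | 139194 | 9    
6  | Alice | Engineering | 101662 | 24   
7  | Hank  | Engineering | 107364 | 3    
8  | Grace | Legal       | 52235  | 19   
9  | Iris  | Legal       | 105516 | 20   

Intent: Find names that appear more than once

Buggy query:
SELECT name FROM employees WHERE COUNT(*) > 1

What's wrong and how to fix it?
Bug: COUNT(*) is an aggregate and cannot be used in WHERE

Fix: GROUP BY name, then filter groups with HAVING COUNT(*) > 1

Corrected query:
SELECT name FROM employees GROUP BY name HAVING COUNT(*) > 1

Result:
name
----
Iris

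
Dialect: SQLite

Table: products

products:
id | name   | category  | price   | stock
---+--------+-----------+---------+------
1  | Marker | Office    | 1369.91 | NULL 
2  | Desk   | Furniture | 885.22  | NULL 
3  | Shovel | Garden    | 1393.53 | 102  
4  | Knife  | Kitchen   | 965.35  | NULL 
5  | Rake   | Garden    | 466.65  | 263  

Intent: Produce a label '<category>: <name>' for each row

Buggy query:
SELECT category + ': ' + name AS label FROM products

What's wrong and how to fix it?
Bug: SQLite uses || for string concatenation; + coerces text to numbers (yielding 0)

Fix: Replace + with || to concatenate text

Corrected query:
SELECT category || ': ' || name AS label FROM products

Result:
label          
---------------
Office: Marker 
Furniture: Desk
Garden: Shovel 
Kitchen: Knife 
Garden: Rake   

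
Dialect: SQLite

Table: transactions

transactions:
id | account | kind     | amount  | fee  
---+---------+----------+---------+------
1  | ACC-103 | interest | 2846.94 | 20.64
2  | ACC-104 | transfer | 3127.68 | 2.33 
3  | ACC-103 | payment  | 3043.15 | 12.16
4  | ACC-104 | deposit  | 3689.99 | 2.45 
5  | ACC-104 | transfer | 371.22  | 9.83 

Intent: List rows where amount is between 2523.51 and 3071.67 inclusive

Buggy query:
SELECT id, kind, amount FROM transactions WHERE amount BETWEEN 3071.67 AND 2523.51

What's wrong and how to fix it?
Bug: BETWEEN expects the lower bound first; with 3071.67 AND 2523.51 the range is empty

Fix: Swap the bounds so the smaller value comes first

Corrected query:
SELECT id, kind, amount FROM transactions WHERE amount BETWEEN 2523.51 AND 3071.67

Result:
id | kind     | amount 
---+----------+--------
1  | interest | 2846.94
3  | payment  | 3043.15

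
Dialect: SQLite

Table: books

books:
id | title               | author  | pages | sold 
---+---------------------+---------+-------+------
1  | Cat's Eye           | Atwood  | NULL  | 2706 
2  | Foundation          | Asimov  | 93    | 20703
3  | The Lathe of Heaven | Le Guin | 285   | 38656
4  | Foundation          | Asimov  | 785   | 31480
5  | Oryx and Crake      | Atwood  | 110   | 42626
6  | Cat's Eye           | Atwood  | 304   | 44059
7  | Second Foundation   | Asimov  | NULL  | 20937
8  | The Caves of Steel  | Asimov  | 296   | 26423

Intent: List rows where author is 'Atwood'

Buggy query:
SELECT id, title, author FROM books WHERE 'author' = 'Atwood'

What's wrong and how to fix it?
Bug: Single quotes denote string literals in SQL; the column name is being compared as a constant string

Fix: Reference the column as author without single quotes

Corrected query:
SELECT id, title, author FROM books WHERE author = 'Atwood'

Result:
id | title          | author
---+----------------+-------
1  | Cat's Eye      | Atwood
5  | Oryx and Crake | Atwood
6  | Cat's Eye      | Atwood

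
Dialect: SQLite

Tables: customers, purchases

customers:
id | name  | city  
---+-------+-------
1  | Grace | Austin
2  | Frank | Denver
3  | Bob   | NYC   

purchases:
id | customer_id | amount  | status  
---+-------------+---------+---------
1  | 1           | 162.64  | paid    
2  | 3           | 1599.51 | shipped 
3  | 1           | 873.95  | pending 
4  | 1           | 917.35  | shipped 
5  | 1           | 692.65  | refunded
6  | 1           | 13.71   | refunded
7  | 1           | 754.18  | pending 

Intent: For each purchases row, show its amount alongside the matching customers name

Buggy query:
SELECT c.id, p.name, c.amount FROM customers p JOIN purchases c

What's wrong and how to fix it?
Bug: Missing join condition: each purchases row is matched to all customers rows instead of just its own

Fix: Add ON c.customer_id = p.id to the JOIN

Corrected query:
SELECT c.id, p.name, c.amount FROM customers p JOIN purchases c ON c.customer_id = p.id

Result:
id | name  | amount 
---+-------+--------
1  | Grace | 162.64 
2  | Bob   | 1599.51
3  | Grace | 873.95 
4  | Grace | 917.35 
5  | Grace | 692.65 
6  | Grace | 13.71  
7  | Grace | 754.18 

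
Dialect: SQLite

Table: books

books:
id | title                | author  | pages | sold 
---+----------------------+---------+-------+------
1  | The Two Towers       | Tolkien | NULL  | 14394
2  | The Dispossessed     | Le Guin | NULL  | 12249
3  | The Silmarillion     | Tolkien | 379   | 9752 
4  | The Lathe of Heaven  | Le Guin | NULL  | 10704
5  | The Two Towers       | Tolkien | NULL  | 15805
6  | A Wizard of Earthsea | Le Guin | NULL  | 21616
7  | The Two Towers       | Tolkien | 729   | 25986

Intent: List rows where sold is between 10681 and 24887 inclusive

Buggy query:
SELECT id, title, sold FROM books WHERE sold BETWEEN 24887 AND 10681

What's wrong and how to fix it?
Bug: BETWEEN expects the lower bound first; with 24887 AND 10681 the range is empty

Fix: Write BETWEEN 10681 AND 24887

Corrected query:
SELECT id, title, sold FROM books WHERE sold BETWEEN 10681 AND 24887

Result:
id | title                | sold 
---+----------------------+------
1  | The Two Towers       | 14394
2  | The Dispossessed     | 12249
4  | The Lathe of Heaven  | 10704
5  | The Two Towers       | 15805
6  | A Wizard of Earthsea | 21616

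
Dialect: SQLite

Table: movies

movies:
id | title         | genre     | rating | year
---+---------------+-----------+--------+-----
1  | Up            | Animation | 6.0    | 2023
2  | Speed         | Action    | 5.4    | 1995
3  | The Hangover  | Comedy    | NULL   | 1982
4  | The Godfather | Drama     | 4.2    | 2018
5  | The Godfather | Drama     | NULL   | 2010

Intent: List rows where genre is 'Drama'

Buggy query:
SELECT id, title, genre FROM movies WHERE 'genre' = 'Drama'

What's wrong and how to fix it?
Bug: 'genre' in single quotes is a string literal, not the column; the comparison is literal-vs-literal and never true

Fix: Remove the quotes around the column name (or use double quotes for an identifier)

Corrected query:
SELECT id, title, genre FROM movies WHERE genre = 'Drama'

Result:
id | title         | genre
---+---------------+------
4  | The Godfather | Drama
5  | The Godfather | Drama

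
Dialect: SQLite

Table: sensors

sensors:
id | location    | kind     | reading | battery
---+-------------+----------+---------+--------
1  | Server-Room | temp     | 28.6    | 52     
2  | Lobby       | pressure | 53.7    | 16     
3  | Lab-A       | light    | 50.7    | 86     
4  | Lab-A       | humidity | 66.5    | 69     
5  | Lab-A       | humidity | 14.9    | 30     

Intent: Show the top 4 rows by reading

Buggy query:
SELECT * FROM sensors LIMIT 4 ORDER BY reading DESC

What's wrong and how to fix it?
Bug: LIMIT must come after ORDER BY

Fix: Swap the clauses: ORDER BY first, then LIMIT

Corrected query:
SELECT * FROM sensors ORDER BY reading DESC LIMIT 4

Result:
id | location    | kind     | reading | battery
---+-------------+----------+---------+--------
4  | Lab-A       | humidity | 66.5    | 69     
2  | Lobby       | pressure | 53.7    | 16     
3  | Lab-A       | light    | 50.7    | 86     
1  | Server-Room | temp     | 28.6    | 52     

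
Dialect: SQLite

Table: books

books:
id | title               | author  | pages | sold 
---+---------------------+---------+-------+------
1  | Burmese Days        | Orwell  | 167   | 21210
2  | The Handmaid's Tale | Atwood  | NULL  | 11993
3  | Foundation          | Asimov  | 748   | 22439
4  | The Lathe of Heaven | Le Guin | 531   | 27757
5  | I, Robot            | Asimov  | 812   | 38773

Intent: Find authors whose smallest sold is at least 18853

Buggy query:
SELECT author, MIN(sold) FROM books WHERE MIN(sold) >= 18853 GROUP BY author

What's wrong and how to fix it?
Bug: MIN() in WHERE is a misuse of aggregate

Fix: Replace WHERE with HAVING after the GROUP BY

Corrected query:
SELECT author, MIN(sold) FROM books GROUP BY author HAVING MIN(sold) >= 18853

Result:
author  | MIN(sold)
--------+----------
Asimov  | 22439    
Le Guin | 27757    
Orwell  | 21210    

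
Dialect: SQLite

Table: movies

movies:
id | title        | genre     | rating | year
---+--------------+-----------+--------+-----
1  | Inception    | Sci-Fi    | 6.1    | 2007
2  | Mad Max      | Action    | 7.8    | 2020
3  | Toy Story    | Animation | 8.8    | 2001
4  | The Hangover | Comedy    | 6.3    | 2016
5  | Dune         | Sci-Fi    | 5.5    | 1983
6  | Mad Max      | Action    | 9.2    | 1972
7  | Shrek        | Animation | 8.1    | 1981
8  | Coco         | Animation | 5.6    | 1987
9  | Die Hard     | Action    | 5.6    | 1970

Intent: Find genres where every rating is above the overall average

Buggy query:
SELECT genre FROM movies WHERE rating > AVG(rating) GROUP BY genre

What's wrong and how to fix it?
Bug: WHERE evaluates per row before aggregation, so AVG() is unavailable

Fix: Use a subquery for AVG and a HAVING MIN(...) filter so the condition holds for every row in the group

Corrected query:
SELECT genre FROM movies GROUP BY genre HAVING MIN(rating) > (SELECT AVG(rating) FROM movies)

Result:
(no rows)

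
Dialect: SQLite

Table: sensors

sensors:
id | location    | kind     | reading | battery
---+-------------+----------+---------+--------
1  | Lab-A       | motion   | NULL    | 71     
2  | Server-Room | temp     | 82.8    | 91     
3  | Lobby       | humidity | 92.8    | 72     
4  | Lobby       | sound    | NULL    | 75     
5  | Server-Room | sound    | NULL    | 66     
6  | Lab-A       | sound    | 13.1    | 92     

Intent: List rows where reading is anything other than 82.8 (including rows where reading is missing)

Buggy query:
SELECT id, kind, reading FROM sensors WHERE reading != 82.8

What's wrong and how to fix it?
Bug: 'reading != 82.8' is unknown when reading is NULL, so NULL rows are silently excluded

Fix: Handle NULL separately with IS NULL alongside the inequality

Corrected query:
SELECT id, kind, reading FROM sensors WHERE reading != 82.8 OR reading IS NULL

Result:
id | kind     | reading
---+----------+--------
1  | motion   | NULL   
3  | humidity | 92.8   
4  | sound    | NULL   
5  | sound    | NULL   
6  | sound    | 13.1   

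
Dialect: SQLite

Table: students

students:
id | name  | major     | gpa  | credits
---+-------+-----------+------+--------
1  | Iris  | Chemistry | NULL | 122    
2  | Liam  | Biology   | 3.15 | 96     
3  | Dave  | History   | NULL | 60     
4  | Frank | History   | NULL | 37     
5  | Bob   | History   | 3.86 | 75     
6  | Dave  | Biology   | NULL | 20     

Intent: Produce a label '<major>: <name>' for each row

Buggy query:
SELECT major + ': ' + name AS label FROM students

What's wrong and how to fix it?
Bug: SQLite uses || for string concatenation; + coerces text to numbers (yielding 0)

Fix: Replace + with || to concatenate text

Corrected query:
SELECT major || ': ' || name AS label FROM students

Result:
label          
---------------
Chemistry: Iris
Biology: Liam  
History: Dave  
History: Frank 
History: Bob   
Biology: Dave  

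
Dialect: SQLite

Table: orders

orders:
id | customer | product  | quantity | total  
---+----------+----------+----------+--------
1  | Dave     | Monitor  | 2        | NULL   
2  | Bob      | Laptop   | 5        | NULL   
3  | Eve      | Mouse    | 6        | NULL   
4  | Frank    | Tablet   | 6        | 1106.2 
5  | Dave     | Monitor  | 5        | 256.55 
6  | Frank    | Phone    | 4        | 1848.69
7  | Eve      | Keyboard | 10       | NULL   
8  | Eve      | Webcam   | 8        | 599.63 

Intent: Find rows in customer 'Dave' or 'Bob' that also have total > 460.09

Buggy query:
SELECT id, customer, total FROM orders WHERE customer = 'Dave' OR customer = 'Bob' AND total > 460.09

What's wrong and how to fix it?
Bug: Without parentheses, AND is evaluated before OR, so the total filter only applies to the 'Bob' branch

Fix: Add parentheses around the OR so the AND applies to both alternatives

Corrected query:
SELECT id, customer, total FROM orders WHERE (customer = 'Dave' OR customer = 'Bob') AND total > 460.09

Result:
(no rows)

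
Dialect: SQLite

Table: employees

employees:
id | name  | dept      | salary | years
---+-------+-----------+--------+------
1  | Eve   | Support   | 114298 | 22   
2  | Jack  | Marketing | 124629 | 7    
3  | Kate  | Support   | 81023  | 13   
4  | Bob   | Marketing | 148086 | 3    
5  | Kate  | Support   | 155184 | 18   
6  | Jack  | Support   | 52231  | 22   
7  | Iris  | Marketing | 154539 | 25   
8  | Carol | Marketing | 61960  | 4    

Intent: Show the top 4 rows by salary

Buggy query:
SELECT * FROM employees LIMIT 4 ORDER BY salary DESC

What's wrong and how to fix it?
Bug: LIMIT must come after ORDER BY

Fix: Sort with ORDER BY, then apply LIMIT

Corrected query:
SELECT * FROM employees ORDER BY salary DESC LIMIT 4

Result:
id | name | dept      | salary | years
---+------+-----------+--------+------
5  | Kate | Support   | 155184 | 18   
7  | Iris | Marketing | 154539 | 25   
4  | Bob  | Marketing | 148086 | 3    
2  | Jack | Marketing | 124629 | 7    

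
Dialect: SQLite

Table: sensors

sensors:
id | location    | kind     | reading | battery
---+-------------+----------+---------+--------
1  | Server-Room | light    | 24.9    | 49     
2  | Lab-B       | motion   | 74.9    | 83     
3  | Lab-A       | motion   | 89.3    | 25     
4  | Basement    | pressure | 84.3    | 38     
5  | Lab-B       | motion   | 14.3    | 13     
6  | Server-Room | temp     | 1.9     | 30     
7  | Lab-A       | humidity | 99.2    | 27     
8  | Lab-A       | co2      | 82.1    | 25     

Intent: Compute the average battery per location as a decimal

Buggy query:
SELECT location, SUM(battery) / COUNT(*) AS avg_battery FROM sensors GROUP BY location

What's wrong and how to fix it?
Bug: Both operands are integers, so '/' performs integer division and truncates

Fix: Multiply by 1.0 (or CAST to REAL) to force floating-point division

Corrected query:
SELECT location, SUM(battery) * 1.0 / COUNT(*) AS avg_battery FROM sensors GROUP BY location

Result:
location    | avg_battery
------------+------------
Basement    | 38         
Lab-A       | 25.666667  
Lab-B       | 48         
Server-Room | 39.5       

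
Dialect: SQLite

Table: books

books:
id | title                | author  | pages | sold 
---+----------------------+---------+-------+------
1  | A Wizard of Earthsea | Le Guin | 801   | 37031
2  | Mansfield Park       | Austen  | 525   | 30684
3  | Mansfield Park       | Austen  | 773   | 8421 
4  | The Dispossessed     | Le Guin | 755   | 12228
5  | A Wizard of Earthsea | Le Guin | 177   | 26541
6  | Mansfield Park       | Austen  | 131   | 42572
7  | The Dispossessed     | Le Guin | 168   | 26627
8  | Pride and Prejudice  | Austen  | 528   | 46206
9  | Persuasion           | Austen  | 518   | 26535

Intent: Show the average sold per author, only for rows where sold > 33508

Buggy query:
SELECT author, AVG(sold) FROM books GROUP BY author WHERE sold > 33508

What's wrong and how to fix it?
Bug: Row-level WHERE must come before GROUP BY in the clause order

Fix: Move the WHERE clause before GROUP BY

Corrected query:
SELECT author, AVG(sold) FROM books WHERE sold > 33508 GROUP BY author

Result:
author  | AVG(sold)
--------+----------
Austen  | 44389    
Le Guin | 37031    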